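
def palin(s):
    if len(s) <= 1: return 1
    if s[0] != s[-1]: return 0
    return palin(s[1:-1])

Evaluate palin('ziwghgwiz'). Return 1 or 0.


palin('ziwghgwiz'): s[0]='z' == s[-1]='z' -> check palin('iwghgwi')
palin('iwghgwi'): s[0]='i' == s[-1]='i' -> check palin('wghgw')
palin('wghgw'): s[0]='w' == s[-1]='w' -> check palin('ghg')
palin('ghg'): s[0]='g' == s[-1]='g' -> check palin('h')
palin('h'): len <= 1 -> return 1  (base case)
Result: 1 (palindrome)

1


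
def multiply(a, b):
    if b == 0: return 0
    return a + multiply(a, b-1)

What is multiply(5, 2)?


multiply(5, 2) = 5 + multiply(5, 1)
multiply(5, 1) = 5 + multiply(5, 0)
multiply(5, 0) = 0  (base case)
Total: 5 + 5 + 0 = 10

10


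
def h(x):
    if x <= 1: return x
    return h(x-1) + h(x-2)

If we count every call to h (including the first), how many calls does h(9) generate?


Let C(n) = total calls for h(n)
C(0) = 1, C(1) = 1
C(2) = 1 + C(1) + C(0) = 1 + 1 + 1 = 3
C(3) = 1 + C(2) + C(1) = 1 + 3 + 1 = 5
C(4) = 1 + C(3) + C(2) = 1 + 5 + 3 = 9
C(5) = 1 + C(4) + C(3) = 1 + 9 + 5 = 15
C(6) = 1 + C(5) + C(4) = 1 + 15 + 9 = 25
C(7) = 1 + C(6) + C(5) = 1 + 25 + 15 = 41
C(8) = 1 + C(7) + C(6) = 1 + 41 + 25 = 67
C(9) = 1 + C(8) + C(7) = 1 + 67 + 41 = 109

109


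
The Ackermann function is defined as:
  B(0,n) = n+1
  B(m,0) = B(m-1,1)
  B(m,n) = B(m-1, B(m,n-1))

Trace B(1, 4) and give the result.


B(1, 4) = B(0, B(1, 3))
  B(1, 3) = B(0, B(1, 2))
    B(1, 2) = B(0, B(1, 1))
      B(1, 1) = B(0, B(1, 0))
        B(1, 0) = B(0, 1)
          B(0, 1) = 2
        = B(0, 2)
        B(0, 2) = 3
      = B(0, 3)
      B(0, 3) = 4
    = B(0, 4)
    B(0, 4) = 5
  = B(0, 5)
  B(0, 5) = 6
Result: B(1, 4) = 6

6


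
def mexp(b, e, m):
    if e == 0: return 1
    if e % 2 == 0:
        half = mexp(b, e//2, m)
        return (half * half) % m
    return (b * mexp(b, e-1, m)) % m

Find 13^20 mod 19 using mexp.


mexp(13, 20, 19): e is even, compute mexp(13, 10, 19)
  mexp(13, 10, 19): e is even, compute mexp(13, 5, 19)
    mexp(13, 5, 19): e is odd, compute mexp(13, 4, 19)
      mexp(13, 4, 19): e is even, compute mexp(13, 2, 19)
        mexp(13, 2, 19): e is even, compute mexp(13, 1, 19)
          mexp(13, 1, 19): e is odd, compute mexp(13, 0, 19)
          mexp(13, 0, 19) = 1
          (13 * 1) % 19 = 13
        half=13, (13*13) % 19 = 17
      half=17, (17*17) % 19 = 4
    (13 * 4) % 19 = 14
  half=14, (14*14) % 19 = 6
half=6, (6*6) % 19 = 17

17


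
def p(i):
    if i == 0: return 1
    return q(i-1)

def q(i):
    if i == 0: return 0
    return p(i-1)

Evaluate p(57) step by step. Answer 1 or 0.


p(57) = q(56)
q(56) = p(55)
p(55) = q(54)
q(54) = p(53)
p(53) = q(52)
q(52) = p(51)
p(51) = q(50)
q(50) = p(49)
p(49) = q(48)
q(48) = p(47)
p(47) = q(46)
q(46) = p(45)
p(45) = q(44)
q(44) = p(43)
p(43) = q(42)
q(42) = p(41)
p(41) = q(40)
q(40) = p(39)
p(39) = q(38)
q(38) = p(37)
p(37) = q(36)
q(36) = p(35)
p(35) = q(34)
q(34) = p(33)
p(33) = q(32)
q(32) = p(31)
p(31) = q(30)
q(30) = p(29)
p(29) = q(28)
q(28) = p(27)
p(27) = q(26)
q(26) = p(25)
p(25) = q(24)
q(24) = p(23)
p(23) = q(22)
q(22) = p(21)
p(21) = q(20)
q(20) = p(19)
p(19) = q(18)
q(18) = p(17)
p(17) = q(16)
q(16) = p(15)
p(15) = q(14)
q(14) = p(13)
p(13) = q(12)
q(12) = p(11)
p(11) = q(10)
q(10) = p(9)
p(9) = q(8)
q(8) = p(7)
p(7) = q(6)
q(6) = p(5)
p(5) = q(4)
q(4) = p(3)
p(3) = q(2)
q(2) = p(1)
p(1) = q(0)
q(0) = 0  (base case)
Result: 0

0


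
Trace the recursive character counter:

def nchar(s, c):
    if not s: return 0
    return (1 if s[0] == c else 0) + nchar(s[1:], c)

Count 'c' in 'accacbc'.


s[0]='a' != 'c' -> 0
s[0]='c' == 'c' -> 1
s[0]='c' == 'c' -> 1
s[0]='a' != 'c' -> 0
s[0]='c' == 'c' -> 1
s[0]='b' != 'c' -> 0
s[0]='c' == 'c' -> 1
Sum: 0 + 1 + 1 + 0 + 1 + 0 + 1 = 4

4


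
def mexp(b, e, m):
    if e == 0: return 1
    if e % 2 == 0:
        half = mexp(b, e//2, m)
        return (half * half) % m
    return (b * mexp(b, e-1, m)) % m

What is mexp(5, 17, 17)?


mexp(5, 17, 17): e is odd, compute mexp(5, 16, 17)
  mexp(5, 16, 17): e is even, compute mexp(5, 8, 17)
    mexp(5, 8, 17): e is even, compute mexp(5, 4, 17)
      mexp(5, 4, 17): e is even, compute mexp(5, 2, 17)
        mexp(5, 2, 17): e is even, compute mexp(5, 1, 17)
          mexp(5, 1, 17): e is odd, compute mexp(5, 0, 17)
          mexp(5, 0, 17) = 1
          (5 * 1) % 17 = 5
        half=5, (5*5) % 17 = 8
      half=8, (8*8) % 17 = 13
    half=13, (13*13) % 17 = 16
  half=16, (16*16) % 17 = 1
(5 * 1) % 17 = 5

5


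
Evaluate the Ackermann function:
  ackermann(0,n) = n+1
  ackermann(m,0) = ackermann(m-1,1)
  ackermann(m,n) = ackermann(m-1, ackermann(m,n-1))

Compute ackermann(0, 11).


ackermann(0, 11) = 12
Result: ackermann(0, 11) = 12

12


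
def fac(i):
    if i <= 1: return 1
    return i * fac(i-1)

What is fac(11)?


fac(11)
= 11 * fac(10)
= 11 * 10 * fac(9)
= 11 * 10 * 9 * fac(8)
= 11 * 10 * 9 * 8 * fac(7)
= 11 * 10 * 9 * 8 * 7 * fac(6)
= 11 * 10 * 9 * 8 * 7 * 6 * fac(5)
= 11 * 10 * 9 * 8 * 7 * 6 * 5 * fac(4)
= 11 * 10 * 9 * 8 * 7 * 6 * 5 * 4 * fac(3)
= 11 * 10 * 9 * 8 * 7 * 6 * 5 * 4 * 3 * fac(2)
= 11 * 10 * 9 * 8 * 7 * 6 * 5 * 4 * 3 * 2 * fac(1)
= 11 * 10 * 9 * 8 * 7 * 6 * 5 * 4 * 3 * 2 * 1
= 39916800

39916800


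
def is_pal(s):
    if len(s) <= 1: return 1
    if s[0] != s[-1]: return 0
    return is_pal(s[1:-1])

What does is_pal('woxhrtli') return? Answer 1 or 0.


is_pal('woxhrtli'): s[0]='w' != s[-1]='i' -> return 0
Result: 0 (not a palindrome)

0


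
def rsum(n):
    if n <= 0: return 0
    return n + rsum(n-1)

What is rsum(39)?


rsum(39)
= 39 + 38 + 37 + 36 + 35 + 34 + 33 + 32 + 31 + 30 + 29 + 28 + 27 + 26 + 25 + 24 + 23 + 22 + 21 + 20 + 19 + 18 + 17 + 16 + 15 + 14 + 13 + 12 + 11 + 10 + 9 + 8 + 7 + 6 + 5 + 4 + 3 + 2 + 1 + rsum(0)
= 39 + 38 + 37 + 36 + 35 + 34 + 33 + 32 + 31 + 30 + 29 + 28 + 27 + 26 + 25 + 24 + 23 + 22 + 21 + 20 + 19 + 18 + 17 + 16 + 15 + 14 + 13 + 12 + 11 + 10 + 9 + 8 + 7 + 6 + 5 + 4 + 3 + 2 + 1 + 0
= 780

780


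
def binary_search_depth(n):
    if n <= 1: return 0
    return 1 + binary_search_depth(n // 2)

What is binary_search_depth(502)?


502 / 2 = 251
251 / 2 = 125
125 / 2 = 62
62 / 2 = 31
31 / 2 = 15
15 / 2 = 7
7 / 2 = 3
3 / 2 = 1
Reached 1 after 8 halvings

8


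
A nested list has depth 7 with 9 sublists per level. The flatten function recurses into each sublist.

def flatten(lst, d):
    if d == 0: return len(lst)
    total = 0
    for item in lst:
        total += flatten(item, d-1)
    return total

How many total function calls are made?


At depth 0 (root): 1 call
At depth 1: each of 1 parents calls flatten on 9 children = 9 calls
At depth 2: each of 9 parents calls flatten on 9 children = 81 calls
At depth 3: each of 81 parents calls flatten on 9 children = 729 calls
At depth 4: each of 729 parents calls flatten on 9 children = 6561 calls
At depth 5: each of 6561 parents calls flatten on 9 children = 59049 calls
At depth 6: each of 59049 parents calls flatten on 9 children = 531441 calls
At depth 7: each of 531441 parents calls flatten on 9 children = 4782969 calls
Total: 1 + 9 + 81 + 729 + 6561 + 59049 + 531441 + 4782969 = 5380840

5380840


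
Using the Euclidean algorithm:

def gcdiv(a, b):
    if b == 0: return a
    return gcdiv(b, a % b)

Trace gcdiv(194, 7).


gcdiv(194, 7) = gcdiv(7, 5)
gcdiv(7, 5) = gcdiv(5, 2)
gcdiv(5, 2) = gcdiv(2, 1)
gcdiv(2, 1) = gcdiv(1, 0)
gcdiv(1, 0) = 1  (base case)

1


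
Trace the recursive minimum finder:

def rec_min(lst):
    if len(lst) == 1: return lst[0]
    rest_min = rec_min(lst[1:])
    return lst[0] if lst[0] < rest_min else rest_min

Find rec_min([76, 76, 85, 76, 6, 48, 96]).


rec_min([76, 76, 85, 76, 6, 48, 96]): compare 76 with rec_min([76, 85, 76, 6, 48, 96])
rec_min([76, 85, 76, 6, 48, 96]): compare 76 with rec_min([85, 76, 6, 48, 96])
rec_min([85, 76, 6, 48, 96]): compare 85 with rec_min([76, 6, 48, 96])
rec_min([76, 6, 48, 96]): compare 76 with rec_min([6, 48, 96])
rec_min([6, 48, 96]): compare 6 with rec_min([48, 96])
rec_min([48, 96]): compare 48 with rec_min([96])
rec_min([96]) = 96  (base case)
Compare 48 with 96 -> 48
Compare 6 with 48 -> 6
Compare 76 with 6 -> 6
Compare 85 with 6 -> 6
Compare 76 with 6 -> 6
Compare 76 with 6 -> 6

6


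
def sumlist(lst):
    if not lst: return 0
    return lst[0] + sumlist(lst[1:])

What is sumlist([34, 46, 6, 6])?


sumlist([34, 46, 6, 6]) = 34 + sumlist([46, 6, 6])
sumlist([46, 6, 6]) = 46 + sumlist([6, 6])
sumlist([6, 6]) = 6 + sumlist([6])
sumlist([6]) = 6 + sumlist([])
sumlist([]) = 0  (base case)
Total: 34 + 46 + 6 + 6 + 0 = 92

92


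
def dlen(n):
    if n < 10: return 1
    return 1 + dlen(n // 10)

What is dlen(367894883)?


dlen(367894883) = 1 + dlen(36789488)
dlen(36789488) = 1 + dlen(3678948)
dlen(3678948) = 1 + dlen(367894)
dlen(367894) = 1 + dlen(36789)
dlen(36789) = 1 + dlen(3678)
dlen(3678) = 1 + dlen(367)
dlen(367) = 1 + dlen(36)
dlen(36) = 1 + dlen(3)
dlen(3) = 1  (base case: 3 < 10)
Unwinding: 1 + 1 + 1 + 1 + 1 + 1 + 1 + 1 + 1 = 9

9


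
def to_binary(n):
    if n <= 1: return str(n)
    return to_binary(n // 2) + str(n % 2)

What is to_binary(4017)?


to_binary(4017) = to_binary(2008) + '1'
to_binary(2008) = to_binary(1004) + '0'
to_binary(1004) = to_binary(502) + '0'
to_binary(502) = to_binary(251) + '0'
to_binary(251) = to_binary(125) + '1'
to_binary(125) = to_binary(62) + '1'
to_binary(62) = to_binary(31) + '0'
to_binary(31) = to_binary(15) + '1'
to_binary(15) = to_binary(7) + '1'
to_binary(7) = to_binary(3) + '1'
to_binary(3) = to_binary(1) + '1'
to_binary(1) = '1'  (base case)
Concatenating: '1' + '1' + '1' + '1' + '1' + '0' + '1' + '1' + '0' + '0' + '0' + '1' = '111110110001'

111110110001


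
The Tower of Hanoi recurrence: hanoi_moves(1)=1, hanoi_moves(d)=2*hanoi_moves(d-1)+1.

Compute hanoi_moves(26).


hanoi_moves(26) = 2 * hanoi_moves(25) + 1
hanoi_moves(25) = 2 * hanoi_moves(24) + 1
hanoi_moves(24) = 2 * hanoi_moves(23) + 1
hanoi_moves(23) = 2 * hanoi_moves(22) + 1
hanoi_moves(22) = 2 * hanoi_moves(21) + 1
hanoi_moves(21) = 2 * hanoi_moves(20) + 1
hanoi_moves(20) = 2 * hanoi_moves(19) + 1
hanoi_moves(19) = 2 * hanoi_moves(18) + 1
hanoi_moves(18) = 2 * hanoi_moves(17) + 1
hanoi_moves(17) = 2 * hanoi_moves(16) + 1
hanoi_moves(16) = 2 * hanoi_moves(15) + 1
hanoi_moves(15) = 2 * hanoi_moves(14) + 1
hanoi_moves(14) = 2 * hanoi_moves(13) + 1
hanoi_moves(13) = 2 * hanoi_moves(12) + 1
hanoi_moves(12) = 2 * hanoi_moves(11) + 1
hanoi_moves(11) = 2 * hanoi_moves(10) + 1
hanoi_moves(10) = 2 * hanoi_moves(9) + 1
hanoi_moves(9) = 2 * hanoi_moves(8) + 1
hanoi_moves(8) = 2 * hanoi_moves(7) + 1
hanoi_moves(7) = 2 * hanoi_moves(6) + 1
hanoi_moves(6) = 2 * hanoi_moves(5) + 1
hanoi_moves(5) = 2 * hanoi_moves(4) + 1
hanoi_moves(4) = 2 * hanoi_moves(3) + 1
hanoi_moves(3) = 2 * hanoi_moves(2) + 1
hanoi_moves(2) = 2 * hanoi_moves(1) + 1
hanoi_moves(1) = 1  (base case)
hanoi_moves(2) = 2 * 1 + 1 = 3
hanoi_moves(3) = 2 * 3 + 1 = 7
hanoi_moves(4) = 2 * 7 + 1 = 15
hanoi_moves(5) = 2 * 15 + 1 = 31
hanoi_moves(6) = 2 * 31 + 1 = 63
hanoi_moves(7) = 2 * 63 + 1 = 127
hanoi_moves(8) = 2 * 127 + 1 = 255
hanoi_moves(9) = 2 * 255 + 1 = 511
hanoi_moves(10) = 2 * 511 + 1 = 1023
hanoi_moves(11) = 2 * 1023 + 1 = 2047
hanoi_moves(12) = 2 * 2047 + 1 = 4095
hanoi_moves(13) = 2 * 4095 + 1 = 8191
hanoi_moves(14) = 2 * 8191 + 1 = 16383
hanoi_moves(15) = 2 * 16383 + 1 = 32767
hanoi_moves(16) = 2 * 32767 + 1 = 65535
hanoi_moves(17) = 2 * 65535 + 1 = 131071
hanoi_moves(18) = 2 * 131071 + 1 = 262143
hanoi_moves(19) = 2 * 262143 + 1 = 524287
hanoi_moves(20) = 2 * 524287 + 1 = 1048575
hanoi_moves(21) = 2 * 1048575 + 1 = 2097151
hanoi_moves(22) = 2 * 2097151 + 1 = 4194303
hanoi_moves(23) = 2 * 4194303 + 1 = 8388607
hanoi_moves(24) = 2 * 8388607 + 1 = 16777215
hanoi_moves(25) = 2 * 16777215 + 1 = 33554431
hanoi_moves(26) = 2 * 33554431 + 1 = 67108863

67108863


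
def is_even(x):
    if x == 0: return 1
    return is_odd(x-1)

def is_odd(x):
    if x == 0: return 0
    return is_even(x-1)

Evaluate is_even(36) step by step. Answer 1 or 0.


is_even(36) = is_odd(35)
is_odd(35) = is_even(34)
is_even(34) = is_odd(33)
is_odd(33) = is_even(32)
is_even(32) = is_odd(31)
is_odd(31) = is_even(30)
is_even(30) = is_odd(29)
is_odd(29) = is_even(28)
is_even(28) = is_odd(27)
is_odd(27) = is_even(26)
is_even(26) = is_odd(25)
is_odd(25) = is_even(24)
is_even(24) = is_odd(23)
is_odd(23) = is_even(22)
is_even(22) = is_odd(21)
is_odd(21) = is_even(20)
is_even(20) = is_odd(19)
is_odd(19) = is_even(18)
is_even(18) = is_odd(17)
is_odd(17) = is_even(16)
is_even(16) = is_odd(15)
is_odd(15) = is_even(14)
is_even(14) = is_odd(13)
is_odd(13) = is_even(12)
is_even(12) = is_odd(11)
is_odd(11) = is_even(10)
is_even(10) = is_odd(9)
is_odd(9) = is_even(8)
is_even(8) = is_odd(7)
is_odd(7) = is_even(6)
is_even(6) = is_odd(5)
is_odd(5) = is_even(4)
is_even(4) = is_odd(3)
is_odd(3) = is_even(2)
is_even(2) = is_odd(1)
is_odd(1) = is_even(0)
is_even(0) = 1  (base case)
Result: 1

1


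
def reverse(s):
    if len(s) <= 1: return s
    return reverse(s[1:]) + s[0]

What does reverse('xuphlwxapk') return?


reverse('xuphlwxapk') = reverse('uphlwxapk') + 'x'
reverse('uphlwxapk') = reverse('phlwxapk') + 'u'
reverse('phlwxapk') = reverse('hlwxapk') + 'p'
reverse('hlwxapk') = reverse('lwxapk') + 'h'
reverse('lwxapk') = reverse('wxapk') + 'l'
reverse('wxapk') = reverse('xapk') + 'w'
reverse('xapk') = reverse('apk') + 'x'
reverse('apk') = reverse('pk') + 'a'
reverse('pk') = reverse('k') + 'p'
reverse('k') = 'k'  (base case)
Concatenating: 'k' + 'p' + 'a' + 'x' + 'w' + 'l' + 'h' + 'p' + 'u' + 'x' = 'kpaxwlhpux'

kpaxwlhpux


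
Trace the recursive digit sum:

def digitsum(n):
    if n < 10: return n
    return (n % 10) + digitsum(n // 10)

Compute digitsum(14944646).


digitsum(14944646) = 6 + digitsum(1494464)
digitsum(1494464) = 4 + digitsum(149446)
digitsum(149446) = 6 + digitsum(14944)
digitsum(14944) = 4 + digitsum(1494)
digitsum(1494) = 4 + digitsum(149)
digitsum(149) = 9 + digitsum(14)
digitsum(14) = 4 + digitsum(1)
digitsum(1) = 1  (base case)
Total: 6 + 4 + 6 + 4 + 4 + 9 + 4 + 1 = 38

38


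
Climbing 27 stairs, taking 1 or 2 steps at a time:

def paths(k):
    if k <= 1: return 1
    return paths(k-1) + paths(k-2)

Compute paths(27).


Building up from base cases:
paths(0) = 1
paths(1) = 1
paths(2) = paths(1) + paths(0) = 1 + 1 = 2
paths(3) = paths(2) + paths(1) = 2 + 1 = 3
paths(4) = paths(3) + paths(2) = 3 + 2 = 5
paths(5) = paths(4) + paths(3) = 5 + 3 = 8
paths(6) = paths(5) + paths(4) = 8 + 5 = 13
paths(7) = paths(6) + paths(5) = 13 + 8 = 21
paths(8) = paths(7) + paths(6) = 21 + 13 = 34
paths(9) = paths(8) + paths(7) = 34 + 21 = 55
paths(10) = paths(9) + paths(8) = 55 + 34 = 89
paths(11) = paths(10) + paths(9) = 89 + 55 = 144
paths(12) = paths(11) + paths(10) = 144 + 89 = 233
paths(13) = paths(12) + paths(11) = 233 + 144 = 377
paths(14) = paths(13) + paths(12) = 377 + 233 = 610
paths(15) = paths(14) + paths(13) = 610 + 377 = 987
paths(16) = paths(15) + paths(14) = 987 + 610 = 1597
paths(17) = paths(16) + paths(15) = 1597 + 987 = 2584
paths(18) = paths(17) + paths(16) = 2584 + 1597 = 4181
paths(19) = paths(18) + paths(17) = 4181 + 2584 = 6765
paths(20) = paths(19) + paths(18) = 6765 + 4181 = 10946
paths(21) = paths(20) + paths(19) = 10946 + 6765 = 17711
paths(22) = paths(21) + paths(20) = 17711 + 10946 = 28657
paths(23) = paths(22) + paths(21) = 28657 + 17711 = 46368
paths(24) = paths(23) + paths(22) = 46368 + 28657 = 75025
paths(25) = paths(24) + paths(23) = 75025 + 46368 = 121393
paths(26) = paths(25) + paths(24) = 121393 + 75025 = 196418
paths(27) = paths(26) + paths(25) = 196418 + 121393 = 317811

317811


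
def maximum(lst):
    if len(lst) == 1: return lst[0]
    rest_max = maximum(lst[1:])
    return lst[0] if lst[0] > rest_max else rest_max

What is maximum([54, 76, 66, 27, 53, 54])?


maximum([54, 76, 66, 27, 53, 54]): compare 54 with maximum([76, 66, 27, 53, 54])
maximum([76, 66, 27, 53, 54]): compare 76 with maximum([66, 27, 53, 54])
maximum([66, 27, 53, 54]): compare 66 with maximum([27, 53, 54])
maximum([27, 53, 54]): compare 27 with maximum([53, 54])
maximum([53, 54]): compare 53 with maximum([54])
maximum([54]) = 54  (base case)
Compare 53 with 54 -> 54
Compare 27 with 54 -> 54
Compare 66 with 54 -> 66
Compare 76 with 66 -> 76
Compare 54 with 76 -> 76

76


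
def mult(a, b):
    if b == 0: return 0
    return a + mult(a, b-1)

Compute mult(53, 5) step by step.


mult(53, 5) = 53 + mult(53, 4)
mult(53, 4) = 53 + mult(53, 3)
mult(53, 3) = 53 + mult(53, 2)
mult(53, 2) = 53 + mult(53, 1)
mult(53, 1) = 53 + mult(53, 0)
mult(53, 0) = 0  (base case)
Total: 53 + 53 + 53 + 53 + 53 + 0 = 265

265


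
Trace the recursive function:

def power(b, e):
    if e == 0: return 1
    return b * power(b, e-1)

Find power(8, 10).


power(8, 10)
= 8 * power(8, 9)
= 8 * 8 * power(8, 8)
= 8 * 8 * 8 * power(8, 7)
= 8 * 8 * 8 * 8 * power(8, 6)
= 8 * 8 * 8 * 8 * 8 * power(8, 5)
= 8 * 8 * 8 * 8 * 8 * 8 * power(8, 4)
= 8 * 8 * 8 * 8 * 8 * 8 * 8 * power(8, 3)
= 8 * 8 * 8 * 8 * 8 * 8 * 8 * 8 * power(8, 2)
= 8 * 8 * 8 * 8 * 8 * 8 * 8 * 8 * 8 * power(8, 1)
= 8 * 8 * 8 * 8 * 8 * 8 * 8 * 8 * 8 * 8 * power(8, 0)
= 8 * 8 * 8 * 8 * 8 * 8 * 8 * 8 * 8 * 8 * 1
= 1073741824

1073741824


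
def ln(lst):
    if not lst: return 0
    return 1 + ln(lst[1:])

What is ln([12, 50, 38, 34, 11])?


ln([12, 50, 38, 34, 11]) = 1 + ln([50, 38, 34, 11])
ln([50, 38, 34, 11]) = 1 + ln([38, 34, 11])
ln([38, 34, 11]) = 1 + ln([34, 11])
ln([34, 11]) = 1 + ln([11])
ln([11]) = 1 + ln([])
ln([]) = 0  (base case)
Unwinding: 1 + 1 + 1 + 1 + 1 + 0 = 5

5


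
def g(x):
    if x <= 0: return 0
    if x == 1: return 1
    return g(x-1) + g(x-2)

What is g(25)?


Computing g(25) bottom-up:
g(0) = 0
g(1) = 1
g(2) = g(1) + g(0) = 1 + 0 = 1
g(3) = g(2) + g(1) = 1 + 1 = 2
g(4) = g(3) + g(2) = 2 + 1 = 3
g(5) = g(4) + g(3) = 3 + 2 = 5
g(6) = g(5) + g(4) = 5 + 3 = 8
g(7) = g(6) + g(5) = 8 + 5 = 13
g(8) = g(7) + g(6) = 13 + 8 = 21
g(9) = g(8) + g(7) = 21 + 13 = 34
g(10) = g(9) + g(8) = 34 + 21 = 55
g(11) = g(10) + g(9) = 55 + 34 = 89
g(12) = g(11) + g(10) = 89 + 55 = 144
g(13) = g(12) + g(11) = 144 + 89 = 233
g(14) = g(13) + g(12) = 233 + 144 = 377
g(15) = g(14) + g(13) = 377 + 233 = 610
g(16) = g(15) + g(14) = 610 + 377 = 987
g(17) = g(16) + g(15) = 987 + 610 = 1597
g(18) = g(17) + g(16) = 1597 + 987 = 2584
g(19) = g(18) + g(17) = 2584 + 1597 = 4181
g(20) = g(19) + g(18) = 4181 + 2584 = 6765
g(21) = g(20) + g(19) = 6765 + 4181 = 10946
g(22) = g(21) + g(20) = 10946 + 6765 = 17711
g(23) = g(22) + g(21) = 17711 + 10946 = 28657
g(24) = g(23) + g(22) = 28657 + 17711 = 46368
g(25) = g(24) + g(23) = 46368 + 28657 = 75025

75025


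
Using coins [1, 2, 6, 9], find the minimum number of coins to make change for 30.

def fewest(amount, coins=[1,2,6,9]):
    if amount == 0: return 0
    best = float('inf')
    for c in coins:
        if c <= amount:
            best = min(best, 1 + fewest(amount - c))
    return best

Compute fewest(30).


Building up with DP:
fewest(0) = 0
fewest(1) = min(1+fewest(0)=1+0=1) = 1
fewest(2) = min(1+fewest(1)=1+1=2, 1+fewest(0)=1+0=1) = 1
fewest(3) = min(1+fewest(2)=1+1=2, 1+fewest(1)=1+1=2) = 2
fewest(4) = min(1+fewest(3)=1+2=3, 1+fewest(2)=1+1=2) = 2
fewest(5) = min(1+fewest(4)=1+2=3, 1+fewest(3)=1+2=3) = 3
fewest(6) = min(1+fewest(5)=1+3=4, 1+fewest(4)=1+2=3, 1+fewest(0)=1+0=1) = 1
fewest(7) = min(1+fewest(6)=1+1=2, 1+fewest(5)=1+3=4, 1+fewest(1)=1+1=2) = 2
fewest(8) = min(1+fewest(7)=1+2=3, 1+fewest(6)=1+1=2, 1+fewest(2)=1+1=2) = 2
fewest(9) = min(1+fewest(8)=1+2=3, 1+fewest(7)=1+2=3, 1+fewest(3)=1+2=3, 1+fewest(0)=1+0=1) = 1
fewest(10) = min(1+fewest(9)=1+1=2, 1+fewest(8)=1+2=3, 1+fewest(4)=1+2=3, 1+fewest(1)=1+1=2) = 2
fewest(11) = min(1+fewest(10)=1+2=3, 1+fewest(9)=1+1=2, 1+fewest(5)=1+3=4, 1+fewest(2)=1+1=2) = 2
fewest(12) = min(1+fewest(11)=1+2=3, 1+fewest(10)=1+2=3, 1+fewest(6)=1+1=2, 1+fewest(3)=1+2=3) = 2
fewest(13) = min(1+fewest(12)=1+2=3, 1+fewest(11)=1+2=3, 1+fewest(7)=1+2=3, 1+fewest(4)=1+2=3) = 3
fewest(14) = min(1+fewest(13)=1+3=4, 1+fewest(12)=1+2=3, 1+fewest(8)=1+2=3, 1+fewest(5)=1+3=4) = 3
fewest(15) = min(1+fewest(14)=1+3=4, 1+fewest(13)=1+3=4, 1+fewest(9)=1+1=2, 1+fewest(6)=1+1=2) = 2
fewest(16) = min(1+fewest(15)=1+2=3, 1+fewest(14)=1+3=4, 1+fewest(10)=1+2=3, 1+fewest(7)=1+2=3) = 3
fewest(17) = min(1+fewest(16)=1+3=4, 1+fewest(15)=1+2=3, 1+fewest(11)=1+2=3, 1+fewest(8)=1+2=3) = 3
fewest(18) = min(1+fewest(17)=1+3=4, 1+fewest(16)=1+3=4, 1+fewest(12)=1+2=3, 1+fewest(9)=1+1=2) = 2
fewest(19) = min(1+fewest(18)=1+2=3, 1+fewest(17)=1+3=4, 1+fewest(13)=1+3=4, 1+fewest(10)=1+2=3) = 3
fewest(20) = min(1+fewest(19)=1+3=4, 1+fewest(18)=1+2=3, 1+fewest(14)=1+3=4, 1+fewest(11)=1+2=3) = 3
fewest(21) = min(1+fewest(20)=1+3=4, 1+fewest(19)=1+3=4, 1+fewest(15)=1+2=3, 1+fewest(12)=1+2=3) = 3
fewest(22) = min(1+fewest(21)=1+3=4, 1+fewest(20)=1+3=4, 1+fewest(16)=1+3=4, 1+fewest(13)=1+3=4) = 4
fewest(23) = min(1+fewest(22)=1+4=5, 1+fewest(21)=1+3=4, 1+fewest(17)=1+3=4, 1+fewest(14)=1+3=4) = 4
fewest(24) = min(1+fewest(23)=1+4=5, 1+fewest(22)=1+4=5, 1+fewest(18)=1+2=3, 1+fewest(15)=1+2=3) = 3
fewest(25) = min(1+fewest(24)=1+3=4, 1+fewest(23)=1+4=5, 1+fewest(19)=1+3=4, 1+fewest(16)=1+3=4) = 4
fewest(26) = min(1+fewest(25)=1+4=5, 1+fewest(24)=1+3=4, 1+fewest(20)=1+3=4, 1+fewest(17)=1+3=4) = 4
fewest(27) = min(1+fewest(26)=1+4=5, 1+fewest(25)=1+4=5, 1+fewest(21)=1+3=4, 1+fewest(18)=1+2=3) = 3
fewest(28) = min(1+fewest(27)=1+3=4, 1+fewest(26)=1+4=5, 1+fewest(22)=1+4=5, 1+fewest(19)=1+3=4) = 4
fewest(29) = min(1+fewest(28)=1+4=5, 1+fewest(27)=1+3=4, 1+fewest(23)=1+4=5, 1+fewest(20)=1+3=4) = 4
fewest(30) = min(1+fewest(29)=1+4=5, 1+fewest(28)=1+4=5, 1+fewest(24)=1+3=4, 1+fewest(21)=1+3=4) = 4

4


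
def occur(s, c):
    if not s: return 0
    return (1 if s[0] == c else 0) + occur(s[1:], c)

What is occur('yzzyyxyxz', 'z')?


s[0]='y' != 'z' -> 0
s[0]='z' == 'z' -> 1
s[0]='z' == 'z' -> 1
s[0]='y' != 'z' -> 0
s[0]='y' != 'z' -> 0
s[0]='x' != 'z' -> 0
s[0]='y' != 'z' -> 0
s[0]='x' != 'z' -> 0
s[0]='z' == 'z' -> 1
Sum: 0 + 1 + 1 + 0 + 0 + 0 + 0 + 0 + 1 = 3

3


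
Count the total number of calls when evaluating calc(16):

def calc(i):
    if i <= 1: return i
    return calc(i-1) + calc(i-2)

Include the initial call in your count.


Let C(n) = total calls for calc(n)
C(0) = 1, C(1) = 1
C(2) = 1 + C(1) + C(0) = 1 + 1 + 1 = 3
C(3) = 1 + C(2) + C(1) = 1 + 3 + 1 = 5
C(4) = 1 + C(3) + C(2) = 1 + 5 + 3 = 9
C(5) = 1 + C(4) + C(3) = 1 + 9 + 5 = 15
C(6) = 1 + C(5) + C(4) = 1 + 15 + 9 = 25
C(7) = 1 + C(6) + C(5) = 1 + 25 + 15 = 41
C(8) = 1 + C(7) + C(6) = 1 + 41 + 25 = 67
C(9) = 1 + C(8) + C(7) = 1 + 67 + 41 = 109
C(10) = 1 + C(9) + C(8) = 1 + 109 + 67 = 177
C(11) = 1 + C(10) + C(9) = 1 + 177 + 109 = 287
C(12) = 1 + C(11) + C(10) = 1 + 287 + 177 = 465
C(13) = 1 + C(12) + C(11) = 1 + 465 + 287 = 753
C(14) = 1 + C(13) + C(12) = 1 + 753 + 465 = 1219
C(15) = 1 + C(14) + C(13) = 1 + 1219 + 753 = 1973
C(16) = 1 + C(15) + C(14) = 1 + 1973 + 1219 = 3193

3193


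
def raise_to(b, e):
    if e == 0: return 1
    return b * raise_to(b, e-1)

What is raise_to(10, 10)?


raise_to(10, 10)
= 10 * raise_to(10, 9)
= 10 * 10 * raise_to(10, 8)
= 10 * 10 * 10 * raise_to(10, 7)
= 10 * 10 * 10 * 10 * raise_to(10, 6)
= 10 * 10 * 10 * 10 * 10 * raise_to(10, 5)
= 10 * 10 * 10 * 10 * 10 * 10 * raise_to(10, 4)
= 10 * 10 * 10 * 10 * 10 * 10 * 10 * raise_to(10, 3)
= 10 * 10 * 10 * 10 * 10 * 10 * 10 * 10 * raise_to(10, 2)
= 10 * 10 * 10 * 10 * 10 * 10 * 10 * 10 * 10 * raise_to(10, 1)
= 10 * 10 * 10 * 10 * 10 * 10 * 10 * 10 * 10 * 10 * raise_to(10, 0)
= 10 * 10 * 10 * 10 * 10 * 10 * 10 * 10 * 10 * 10 * 1
= 10000000000

10000000000


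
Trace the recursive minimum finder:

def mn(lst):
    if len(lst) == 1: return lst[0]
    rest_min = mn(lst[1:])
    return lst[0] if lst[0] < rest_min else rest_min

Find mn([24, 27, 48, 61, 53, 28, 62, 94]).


mn([24, 27, 48, 61, 53, 28, 62, 94]): compare 24 with mn([27, 48, 61, 53, 28, 62, 94])
mn([27, 48, 61, 53, 28, 62, 94]): compare 27 with mn([48, 61, 53, 28, 62, 94])
mn([48, 61, 53, 28, 62, 94]): compare 48 with mn([61, 53, 28, 62, 94])
mn([61, 53, 28, 62, 94]): compare 61 with mn([53, 28, 62, 94])
mn([53, 28, 62, 94]): compare 53 with mn([28, 62, 94])
mn([28, 62, 94]): compare 28 with mn([62, 94])
mn([62, 94]): compare 62 with mn([94])
mn([94]) = 94  (base case)
Compare 62 with 94 -> 62
Compare 28 with 62 -> 28
Compare 53 with 28 -> 28
Compare 61 with 28 -> 28
Compare 48 with 28 -> 28
Compare 27 with 28 -> 27
Compare 24 with 27 -> 24

24


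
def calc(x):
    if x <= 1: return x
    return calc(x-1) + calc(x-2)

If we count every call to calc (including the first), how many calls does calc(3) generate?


Let C(n) = total calls for calc(n)
C(0) = 1, C(1) = 1
C(2) = 1 + C(1) + C(0) = 1 + 1 + 1 = 3
C(3) = 1 + C(2) + C(1) = 1 + 3 + 1 = 5

5


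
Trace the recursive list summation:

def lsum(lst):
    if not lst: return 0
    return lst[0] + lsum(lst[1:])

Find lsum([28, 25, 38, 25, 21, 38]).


lsum([28, 25, 38, 25, 21, 38]) = 28 + lsum([25, 38, 25, 21, 38])
lsum([25, 38, 25, 21, 38]) = 25 + lsum([38, 25, 21, 38])
lsum([38, 25, 21, 38]) = 38 + lsum([25, 21, 38])
lsum([25, 21, 38]) = 25 + lsum([21, 38])
lsum([21, 38]) = 21 + lsum([38])
lsum([38]) = 38 + lsum([])
lsum([]) = 0  (base case)
Total: 28 + 25 + 38 + 25 + 21 + 38 + 0 = 175

175


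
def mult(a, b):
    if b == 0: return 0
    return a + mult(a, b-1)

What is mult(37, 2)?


mult(37, 2) = 37 + mult(37, 1)
mult(37, 1) = 37 + mult(37, 0)
mult(37, 0) = 0  (base case)
Total: 37 + 37 + 0 = 74

74


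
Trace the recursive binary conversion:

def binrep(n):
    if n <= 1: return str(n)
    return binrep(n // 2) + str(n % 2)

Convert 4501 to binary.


binrep(4501) = binrep(2250) + '1'
binrep(2250) = binrep(1125) + '0'
binrep(1125) = binrep(562) + '1'
binrep(562) = binrep(281) + '0'
binrep(281) = binrep(140) + '1'
binrep(140) = binrep(70) + '0'
binrep(70) = binrep(35) + '0'
binrep(35) = binrep(17) + '1'
binrep(17) = binrep(8) + '1'
binrep(8) = binrep(4) + '0'
binrep(4) = binrep(2) + '0'
binrep(2) = binrep(1) + '0'
binrep(1) = '1'  (base case)
Concatenating: '1' + '0' + '0' + '0' + '1' + '1' + '0' + '0' + '1' + '0' + '1' + '0' + '1' = '1000110010101'

1000110010101


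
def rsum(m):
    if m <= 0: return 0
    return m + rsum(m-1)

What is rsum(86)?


rsum(86)
= 86 + 85 + 84 + 83 + 82 + 81 + 80 + 79 + 78 + 77 + 76 + 75 + 74 + 73 + 72 + 71 + 70 + 69 + 68 + 67 + 66 + 65 + 64 + 63 + 62 + 61 + 60 + 59 + 58 + 57 + 56 + 55 + 54 + 53 + 52 + 51 + 50 + 49 + 48 + 47 + 46 + 45 + 44 + 43 + 42 + 41 + 40 + 39 + 38 + 37 + 36 + 35 + 34 + 33 + 32 + 31 + 30 + 29 + 28 + 27 + 26 + 25 + 24 + 23 + 22 + 21 + 20 + 19 + 18 + 17 + 16 + 15 + 14 + 13 + 12 + 11 + 10 + 9 + 8 + 7 + 6 + 5 + 4 + 3 + 2 + 1 + rsum(0)
= 86 + 85 + 84 + 83 + 82 + 81 + 80 + 79 + 78 + 77 + 76 + 75 + 74 + 73 + 72 + 71 + 70 + 69 + 68 + 67 + 66 + 65 + 64 + 63 + 62 + 61 + 60 + 59 + 58 + 57 + 56 + 55 + 54 + 53 + 52 + 51 + 50 + 49 + 48 + 47 + 46 + 45 + 44 + 43 + 42 + 41 + 40 + 39 + 38 + 37 + 36 + 35 + 34 + 33 + 32 + 31 + 30 + 29 + 28 + 27 + 26 + 25 + 24 + 23 + 22 + 21 + 20 + 19 + 18 + 17 + 16 + 15 + 14 + 13 + 12 + 11 + 10 + 9 + 8 + 7 + 6 + 5 + 4 + 3 + 2 + 1 + 0
= 3741

3741


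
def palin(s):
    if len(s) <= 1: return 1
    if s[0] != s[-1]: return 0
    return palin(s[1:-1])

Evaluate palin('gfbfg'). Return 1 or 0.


palin('gfbfg'): s[0]='g' == s[-1]='g' -> check palin('fbf')
palin('fbf'): s[0]='f' == s[-1]='f' -> check palin('b')
palin('b'): len <= 1 -> return 1  (base case)
Result: 1 (palindrome)

1


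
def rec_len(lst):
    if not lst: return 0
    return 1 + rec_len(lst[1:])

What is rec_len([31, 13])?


rec_len([31, 13]) = 1 + rec_len([13])
rec_len([13]) = 1 + rec_len([])
rec_len([]) = 0  (base case)
Unwinding: 1 + 1 + 0 = 2

2


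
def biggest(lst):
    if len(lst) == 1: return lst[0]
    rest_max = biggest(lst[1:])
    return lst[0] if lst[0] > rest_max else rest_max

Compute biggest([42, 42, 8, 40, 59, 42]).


biggest([42, 42, 8, 40, 59, 42]): compare 42 with biggest([42, 8, 40, 59, 42])
biggest([42, 8, 40, 59, 42]): compare 42 with biggest([8, 40, 59, 42])
biggest([8, 40, 59, 42]): compare 8 with biggest([40, 59, 42])
biggest([40, 59, 42]): compare 40 with biggest([59, 42])
biggest([59, 42]): compare 59 with biggest([42])
biggest([42]) = 42  (base case)
Compare 59 with 42 -> 59
Compare 40 with 59 -> 59
Compare 8 with 59 -> 59
Compare 42 with 59 -> 59
Compare 42 with 59 -> 59

59


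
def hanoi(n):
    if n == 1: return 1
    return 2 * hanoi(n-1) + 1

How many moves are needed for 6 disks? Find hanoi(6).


hanoi(6) = 2 * hanoi(5) + 1
hanoi(5) = 2 * hanoi(4) + 1
hanoi(4) = 2 * hanoi(3) + 1
hanoi(3) = 2 * hanoi(2) + 1
hanoi(2) = 2 * hanoi(1) + 1
hanoi(1) = 1  (base case)
hanoi(2) = 2 * 1 + 1 = 3
hanoi(3) = 2 * 3 + 1 = 7
hanoi(4) = 2 * 7 + 1 = 15
hanoi(5) = 2 * 15 + 1 = 31
hanoi(6) = 2 * 31 + 1 = 63

63


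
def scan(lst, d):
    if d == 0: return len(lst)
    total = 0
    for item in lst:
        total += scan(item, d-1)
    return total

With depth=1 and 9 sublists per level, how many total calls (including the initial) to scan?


At depth 0 (root): 1 call
At depth 1: each of 1 parents calls scan on 9 children = 9 calls
Total: 1 + 9 = 10

10


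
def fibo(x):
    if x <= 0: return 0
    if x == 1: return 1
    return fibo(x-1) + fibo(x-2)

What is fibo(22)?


Computing fibo(22) bottom-up:
fibo(0) = 0
fibo(1) = 1
fibo(2) = fibo(1) + fibo(0) = 1 + 0 = 1
fibo(3) = fibo(2) + fibo(1) = 1 + 1 = 2
fibo(4) = fibo(3) + fibo(2) = 2 + 1 = 3
fibo(5) = fibo(4) + fibo(3) = 3 + 2 = 5
fibo(6) = fibo(5) + fibo(4) = 5 + 3 = 8
fibo(7) = fibo(6) + fibo(5) = 8 + 5 = 13
fibo(8) = fibo(7) + fibo(6) = 13 + 8 = 21
fibo(9) = fibo(8) + fibo(7) = 21 + 13 = 34
fibo(10) = fibo(9) + fibo(8) = 34 + 21 = 55
fibo(11) = fibo(10) + fibo(9) = 55 + 34 = 89
fibo(12) = fibo(11) + fibo(10) = 89 + 55 = 144
fibo(13) = fibo(12) + fibo(11) = 144 + 89 = 233
fibo(14) = fibo(13) + fibo(12) = 233 + 144 = 377
fibo(15) = fibo(14) + fibo(13) = 377 + 233 = 610
fibo(16) = fibo(15) + fibo(14) = 610 + 377 = 987
fibo(17) = fibo(16) + fibo(15) = 987 + 610 = 1597
fibo(18) = fibo(17) + fibo(16) = 1597 + 987 = 2584
fibo(19) = fibo(18) + fibo(17) = 2584 + 1597 = 4181
fibo(20) = fibo(19) + fibo(18) = 4181 + 2584 = 6765
fibo(21) = fibo(20) + fibo(19) = 6765 + 4181 = 10946
fibo(22) = fibo(21) + fibo(20) = 10946 + 6765 = 17711

17711


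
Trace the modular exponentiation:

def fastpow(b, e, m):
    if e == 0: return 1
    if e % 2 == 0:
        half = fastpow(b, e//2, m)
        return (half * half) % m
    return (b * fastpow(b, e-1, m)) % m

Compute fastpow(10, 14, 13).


fastpow(10, 14, 13): e is even, compute fastpow(10, 7, 13)
  fastpow(10, 7, 13): e is odd, compute fastpow(10, 6, 13)
    fastpow(10, 6, 13): e is even, compute fastpow(10, 3, 13)
      fastpow(10, 3, 13): e is odd, compute fastpow(10, 2, 13)
        fastpow(10, 2, 13): e is even, compute fastpow(10, 1, 13)
          fastpow(10, 1, 13): e is odd, compute fastpow(10, 0, 13)
          fastpow(10, 0, 13) = 1
          (10 * 1) % 13 = 10
        half=10, (10*10) % 13 = 9
      (10 * 9) % 13 = 12
    half=12, (12*12) % 13 = 1
  (10 * 1) % 13 = 10
half=10, (10*10) % 13 = 9

9


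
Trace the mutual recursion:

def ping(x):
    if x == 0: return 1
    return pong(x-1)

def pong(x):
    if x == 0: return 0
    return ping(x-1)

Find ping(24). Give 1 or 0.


ping(24) = pong(23)
pong(23) = ping(22)
ping(22) = pong(21)
pong(21) = ping(20)
ping(20) = pong(19)
pong(19) = ping(18)
ping(18) = pong(17)
pong(17) = ping(16)
ping(16) = pong(15)
pong(15) = ping(14)
ping(14) = pong(13)
pong(13) = ping(12)
ping(12) = pong(11)
pong(11) = ping(10)
ping(10) = pong(9)
pong(9) = ping(8)
ping(8) = pong(7)
pong(7) = ping(6)
ping(6) = pong(5)
pong(5) = ping(4)
ping(4) = pong(3)
pong(3) = ping(2)
ping(2) = pong(1)
pong(1) = ping(0)
ping(0) = 1  (base case)
Result: 1

1


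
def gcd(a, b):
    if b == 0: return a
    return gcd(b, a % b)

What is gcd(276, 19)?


gcd(276, 19) = gcd(19, 10)
gcd(19, 10) = gcd(10, 9)
gcd(10, 9) = gcd(9, 1)
gcd(9, 1) = gcd(1, 0)
gcd(1, 0) = 1  (base case)

1


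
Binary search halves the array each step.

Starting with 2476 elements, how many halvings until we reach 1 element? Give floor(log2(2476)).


2476 / 2 = 1238
1238 / 2 = 619
619 / 2 = 309
309 / 2 = 154
154 / 2 = 77
77 / 2 = 38
38 / 2 = 19
19 / 2 = 9
9 / 2 = 4
4 / 2 = 2
2 / 2 = 1
Reached 1 after 11 halvings

11


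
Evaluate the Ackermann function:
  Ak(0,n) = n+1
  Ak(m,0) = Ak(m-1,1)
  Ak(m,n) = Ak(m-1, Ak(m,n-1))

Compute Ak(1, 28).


Ak(1, 28) = Ak(0, Ak(1, 27))
  Ak(1, 27) = Ak(0, Ak(1, 26))
    Ak(1, 26) = Ak(0, Ak(1, 25))
      Ak(1, 25) = Ak(0, Ak(1, 24))
        Ak(1, 24) = Ak(0, Ak(1, 23))
          Ak(1, 23) = Ak(0, Ak(1, 22))
          Ak(1, 22) = Ak(0, Ak(1, 21))
          Ak(1, 21) = Ak(0, Ak(1, 20))
          Ak(1, 20) = Ak(0, Ak(1, 19))
          Ak(1, 19) = Ak(0, Ak(1, 18))
          Ak(1, 18) = Ak(0, Ak(1, 17))
          Ak(1, 17) = Ak(0, Ak(1, 16))
          Ak(1, 16) = Ak(0, Ak(1, 15))
          Ak(1, 15) = Ak(0, Ak(1, 14))
          Ak(1, 14) = Ak(0, Ak(1, 13))
          Ak(1, 13) = Ak(0, Ak(1, 12))
          Ak(1, 12) = Ak(0, Ak(1, 11))
          Ak(1, 11) = Ak(0, Ak(1, 10))
          Ak(1, 10) = Ak(0, Ak(1, 9))
          Ak(1, 9) = Ak(0, Ak(1, 8))
          Ak(1, 8) = Ak(0, Ak(1, 7))
          Ak(1, 7) = Ak(0, Ak(1, 6))
          Ak(1, 6) = Ak(0, Ak(1, 5))
          Ak(1, 5) = Ak(0, Ak(1, 4))
          Ak(1, 4) = Ak(0, Ak(1, 3))
... (trace truncated)
Result: Ak(1, 28) = 30

30


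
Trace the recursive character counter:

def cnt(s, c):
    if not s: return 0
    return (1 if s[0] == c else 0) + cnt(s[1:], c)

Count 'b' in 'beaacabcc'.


s[0]='b' == 'b' -> 1
s[0]='e' != 'b' -> 0
s[0]='a' != 'b' -> 0
s[0]='a' != 'b' -> 0
s[0]='c' != 'b' -> 0
s[0]='a' != 'b' -> 0
s[0]='b' == 'b' -> 1
s[0]='c' != 'b' -> 0
s[0]='c' != 'b' -> 0
Sum: 1 + 0 + 0 + 0 + 0 + 0 + 1 + 0 + 0 = 2

2


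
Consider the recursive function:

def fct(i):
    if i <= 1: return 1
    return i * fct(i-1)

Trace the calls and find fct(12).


fct(12)
= 12 * fct(11)
= 12 * 11 * fct(10)
= 12 * 11 * 10 * fct(9)
= 12 * 11 * 10 * 9 * fct(8)
= 12 * 11 * 10 * 9 * 8 * fct(7)
= 12 * 11 * 10 * 9 * 8 * 7 * fct(6)
= 12 * 11 * 10 * 9 * 8 * 7 * 6 * fct(5)
= 12 * 11 * 10 * 9 * 8 * 7 * 6 * 5 * fct(4)
= 12 * 11 * 10 * 9 * 8 * 7 * 6 * 5 * 4 * fct(3)
= 12 * 11 * 10 * 9 * 8 * 7 * 6 * 5 * 4 * 3 * fct(2)
= 12 * 11 * 10 * 9 * 8 * 7 * 6 * 5 * 4 * 3 * 2 * fct(1)
= 12 * 11 * 10 * 9 * 8 * 7 * 6 * 5 * 4 * 3 * 2 * 1
= 479001600

479001600


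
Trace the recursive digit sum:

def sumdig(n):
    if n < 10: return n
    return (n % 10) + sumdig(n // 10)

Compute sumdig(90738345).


sumdig(90738345) = 5 + sumdig(9073834)
sumdig(9073834) = 4 + sumdig(907383)
sumdig(907383) = 3 + sumdig(90738)
sumdig(90738) = 8 + sumdig(9073)
sumdig(9073) = 3 + sumdig(907)
sumdig(907) = 7 + sumdig(90)
sumdig(90) = 0 + sumdig(9)
sumdig(9) = 9  (base case)
Total: 5 + 4 + 3 + 8 + 3 + 7 + 0 + 9 = 39

39


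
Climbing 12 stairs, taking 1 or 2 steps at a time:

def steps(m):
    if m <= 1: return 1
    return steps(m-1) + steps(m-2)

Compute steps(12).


Building up from base cases:
steps(0) = 1
steps(1) = 1
steps(2) = steps(1) + steps(0) = 1 + 1 = 2
steps(3) = steps(2) + steps(1) = 2 + 1 = 3
steps(4) = steps(3) + steps(2) = 3 + 2 = 5
steps(5) = steps(4) + steps(3) = 5 + 3 = 8
steps(6) = steps(5) + steps(4) = 8 + 5 = 13
steps(7) = steps(6) + steps(5) = 13 + 8 = 21
steps(8) = steps(7) + steps(6) = 21 + 13 = 34
steps(9) = steps(8) + steps(7) = 34 + 21 = 55
steps(10) = steps(9) + steps(8) = 55 + 34 = 89
steps(11) = steps(10) + steps(9) = 89 + 55 = 144
steps(12) = steps(11) + steps(10) = 144 + 89 = 233

233


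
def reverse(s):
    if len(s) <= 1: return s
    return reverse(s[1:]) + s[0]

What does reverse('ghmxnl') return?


reverse('ghmxnl') = reverse('hmxnl') + 'g'
reverse('hmxnl') = reverse('mxnl') + 'h'
reverse('mxnl') = reverse('xnl') + 'm'
reverse('xnl') = reverse('nl') + 'x'
reverse('nl') = reverse('l') + 'n'
reverse('l') = 'l'  (base case)
Concatenating: 'l' + 'n' + 'x' + 'm' + 'h' + 'g' = 'lnxmhg'

lnxmhg


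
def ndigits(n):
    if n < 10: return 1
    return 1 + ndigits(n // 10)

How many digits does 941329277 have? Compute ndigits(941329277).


ndigits(941329277) = 1 + ndigits(94132927)
ndigits(94132927) = 1 + ndigits(9413292)
ndigits(9413292) = 1 + ndigits(941329)
ndigits(941329) = 1 + ndigits(94132)
ndigits(94132) = 1 + ndigits(9413)
ndigits(9413) = 1 + ndigits(941)
ndigits(941) = 1 + ndigits(94)
ndigits(94) = 1 + ndigits(9)
ndigits(9) = 1  (base case: 9 < 10)
Unwinding: 1 + 1 + 1 + 1 + 1 + 1 + 1 + 1 + 1 = 9

9


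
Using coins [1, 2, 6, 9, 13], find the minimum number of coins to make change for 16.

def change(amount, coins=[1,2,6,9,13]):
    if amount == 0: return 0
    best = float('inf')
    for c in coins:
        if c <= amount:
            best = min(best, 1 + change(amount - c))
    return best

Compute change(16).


Building up with DP:
change(0) = 0
change(1) = min(1+change(0)=1+0=1) = 1
change(2) = min(1+change(1)=1+1=2, 1+change(0)=1+0=1) = 1
change(3) = min(1+change(2)=1+1=2, 1+change(1)=1+1=2) = 2
change(4) = min(1+change(3)=1+2=3, 1+change(2)=1+1=2) = 2
change(5) = min(1+change(4)=1+2=3, 1+change(3)=1+2=3) = 3
change(6) = min(1+change(5)=1+3=4, 1+change(4)=1+2=3, 1+change(0)=1+0=1) = 1
change(7) = min(1+change(6)=1+1=2, 1+change(5)=1+3=4, 1+change(1)=1+1=2) = 2
change(8) = min(1+change(7)=1+2=3, 1+change(6)=1+1=2, 1+change(2)=1+1=2) = 2
change(9) = min(1+change(8)=1+2=3, 1+change(7)=1+2=3, 1+change(3)=1+2=3, 1+change(0)=1+0=1) = 1
change(10) = min(1+change(9)=1+1=2, 1+change(8)=1+2=3, 1+change(4)=1+2=3, 1+change(1)=1+1=2) = 2
change(11) = min(1+change(10)=1+2=3, 1+change(9)=1+1=2, 1+change(5)=1+3=4, 1+change(2)=1+1=2) = 2
change(12) = min(1+change(11)=1+2=3, 1+change(10)=1+2=3, 1+change(6)=1+1=2, 1+change(3)=1+2=3) = 2
change(13) = min(1+change(12)=1+2=3, 1+change(11)=1+2=3, 1+change(7)=1+2=3, 1+change(4)=1+2=3, 1+change(0)=1+0=1) = 1
change(14) = min(1+change(13)=1+1=2, 1+change(12)=1+2=3, 1+change(8)=1+2=3, 1+change(5)=1+3=4, 1+change(1)=1+1=2) = 2
change(15) = min(1+change(14)=1+2=3, 1+change(13)=1+1=2, 1+change(9)=1+1=2, 1+change(6)=1+1=2, 1+change(2)=1+1=2) = 2
change(16) = min(1+change(15)=1+2=3, 1+change(14)=1+2=3, 1+change(10)=1+2=3, 1+change(7)=1+2=3, 1+change(3)=1+2=3) = 3

3


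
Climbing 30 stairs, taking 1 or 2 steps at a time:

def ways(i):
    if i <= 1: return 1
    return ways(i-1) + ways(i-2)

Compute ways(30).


Building up from base cases:
ways(0) = 1
ways(1) = 1
ways(2) = ways(1) + ways(0) = 1 + 1 = 2
ways(3) = ways(2) + ways(1) = 2 + 1 = 3
ways(4) = ways(3) + ways(2) = 3 + 2 = 5
ways(5) = ways(4) + ways(3) = 5 + 3 = 8
ways(6) = ways(5) + ways(4) = 8 + 5 = 13
ways(7) = ways(6) + ways(5) = 13 + 8 = 21
ways(8) = ways(7) + ways(6) = 21 + 13 = 34
ways(9) = ways(8) + ways(7) = 34 + 21 = 55
ways(10) = ways(9) + ways(8) = 55 + 34 = 89
ways(11) = ways(10) + ways(9) = 89 + 55 = 144
ways(12) = ways(11) + ways(10) = 144 + 89 = 233
ways(13) = ways(12) + ways(11) = 233 + 144 = 377
ways(14) = ways(13) + ways(12) = 377 + 233 = 610
ways(15) = ways(14) + ways(13) = 610 + 377 = 987
ways(16) = ways(15) + ways(14) = 987 + 610 = 1597
ways(17) = ways(16) + ways(15) = 1597 + 987 = 2584
ways(18) = ways(17) + ways(16) = 2584 + 1597 = 4181
ways(19) = ways(18) + ways(17) = 4181 + 2584 = 6765
ways(20) = ways(19) + ways(18) = 6765 + 4181 = 10946
ways(21) = ways(20) + ways(19) = 10946 + 6765 = 17711
ways(22) = ways(21) + ways(20) = 17711 + 10946 = 28657
ways(23) = ways(22) + ways(21) = 28657 + 17711 = 46368
ways(24) = ways(23) + ways(22) = 46368 + 28657 = 75025
ways(25) = ways(24) + ways(23) = 75025 + 46368 = 121393
ways(26) = ways(25) + ways(24) = 121393 + 75025 = 196418
ways(27) = ways(26) + ways(25) = 196418 + 121393 = 317811
ways(28) = ways(27) + ways(26) = 317811 + 196418 = 514229
ways(29) = ways(28) + ways(27) = 514229 + 317811 = 832040
ways(30) = ways(29) + ways(28) = 832040 + 514229 = 1346269

1346269


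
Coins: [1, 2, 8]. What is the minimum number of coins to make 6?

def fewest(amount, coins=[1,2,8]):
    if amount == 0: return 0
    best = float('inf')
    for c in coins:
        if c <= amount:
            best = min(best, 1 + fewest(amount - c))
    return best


Building up with DP:
fewest(0) = 0
fewest(1) = min(1+fewest(0)=1+0=1) = 1
fewest(2) = min(1+fewest(1)=1+1=2, 1+fewest(0)=1+0=1) = 1
fewest(3) = min(1+fewest(2)=1+1=2, 1+fewest(1)=1+1=2) = 2
fewest(4) = min(1+fewest(3)=1+2=3, 1+fewest(2)=1+1=2) = 2
fewest(5) = min(1+fewest(4)=1+2=3, 1+fewest(3)=1+2=3) = 3
fewest(6) = min(1+fewest(5)=1+3=4, 1+fewest(4)=1+2=3) = 3

3
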